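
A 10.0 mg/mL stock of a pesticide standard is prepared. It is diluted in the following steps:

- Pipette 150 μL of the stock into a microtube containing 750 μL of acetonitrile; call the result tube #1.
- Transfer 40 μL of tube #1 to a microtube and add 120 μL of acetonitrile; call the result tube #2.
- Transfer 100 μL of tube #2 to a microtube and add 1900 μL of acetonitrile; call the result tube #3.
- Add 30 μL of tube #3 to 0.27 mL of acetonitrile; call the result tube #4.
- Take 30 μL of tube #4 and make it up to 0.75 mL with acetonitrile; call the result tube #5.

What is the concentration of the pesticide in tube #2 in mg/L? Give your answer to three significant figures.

Step 1: 150 μL + 750 μL = 900 μL total → factor 900/150 = 6
Step 2: 40 μL + 120 μL = 160 μL total → factor 160/40 = 4
Dilution factor through tube #2 = 6 × 4 = 24
[tube #2] = 10.0 mg/mL / 24 = 0.4167 mg/mL = 417 mg/L

417 mg/L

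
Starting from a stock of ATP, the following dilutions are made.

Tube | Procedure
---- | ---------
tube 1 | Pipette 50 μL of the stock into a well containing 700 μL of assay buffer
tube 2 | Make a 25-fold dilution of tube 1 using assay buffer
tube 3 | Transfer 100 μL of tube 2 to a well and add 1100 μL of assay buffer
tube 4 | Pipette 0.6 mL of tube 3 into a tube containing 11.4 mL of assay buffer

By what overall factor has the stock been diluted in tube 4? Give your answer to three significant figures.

9.00 × 10^4

Step 1: 50 μL + 700 μL = 750 μL total → factor 750/50 = 15
Step 2: 25-fold → factor 25
Step 3: 100 μL + 1100 μL = 1200 μL total → factor 1200/100 = 12
Step 4: 0.6 mL + 11.4 mL = 12 mL total → factor 12/0.6 = 20
Overall dilution factor = 15 × 25 × 12 × 20 = 90000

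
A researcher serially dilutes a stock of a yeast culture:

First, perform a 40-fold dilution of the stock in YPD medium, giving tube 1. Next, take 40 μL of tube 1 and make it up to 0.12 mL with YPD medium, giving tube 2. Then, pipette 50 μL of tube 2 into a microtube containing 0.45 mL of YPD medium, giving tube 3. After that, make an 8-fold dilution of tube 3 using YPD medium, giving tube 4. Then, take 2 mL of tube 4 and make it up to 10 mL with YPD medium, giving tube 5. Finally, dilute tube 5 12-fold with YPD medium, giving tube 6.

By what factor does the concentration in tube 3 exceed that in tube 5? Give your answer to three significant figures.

Step 1: 40-fold → factor 40
Step 2: 40 μL brought to 0.12 mL → factor 120/40 = 3
Step 3: 50 μL + 0.45 mL = 500 μL total → factor 500/50 = 10
Step 4: 8-fold → factor 8
Step 5: 2 mL brought to 10 mL → factor 10/2 = 5
Dilution factor to tube 3 = 1200; to tube 5 = 48000
[tube 3]/[tube 5] = (factor to tube 5)/(factor to tube 3) = 48000/1200 = 40.0

40.0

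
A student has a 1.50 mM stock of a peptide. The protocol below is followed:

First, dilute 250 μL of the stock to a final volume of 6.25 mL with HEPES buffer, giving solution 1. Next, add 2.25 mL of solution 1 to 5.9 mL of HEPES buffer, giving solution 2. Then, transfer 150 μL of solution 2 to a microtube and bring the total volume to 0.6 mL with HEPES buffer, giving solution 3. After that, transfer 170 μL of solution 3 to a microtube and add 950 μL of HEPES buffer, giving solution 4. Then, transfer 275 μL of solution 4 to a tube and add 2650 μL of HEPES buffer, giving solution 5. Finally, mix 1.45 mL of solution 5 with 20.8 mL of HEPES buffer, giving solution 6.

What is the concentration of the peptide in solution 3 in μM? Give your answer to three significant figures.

Step 1: 250 μL brought to 6.25 mL → factor 6250/250 = 25
Step 2: 2.25 mL + 5.9 mL = 8.15 mL total → factor 8.15/2.25 = 3.6222
Step 3: 150 μL brought to 0.6 mL → factor 600/150 = 4
Dilution factor through solution 3 = 25 × 3.6222 × 4 = 362.22
[solution 3] = 1.50 mM / 362.22 = 0.004141 mM = 4.14 μM

4.14 μM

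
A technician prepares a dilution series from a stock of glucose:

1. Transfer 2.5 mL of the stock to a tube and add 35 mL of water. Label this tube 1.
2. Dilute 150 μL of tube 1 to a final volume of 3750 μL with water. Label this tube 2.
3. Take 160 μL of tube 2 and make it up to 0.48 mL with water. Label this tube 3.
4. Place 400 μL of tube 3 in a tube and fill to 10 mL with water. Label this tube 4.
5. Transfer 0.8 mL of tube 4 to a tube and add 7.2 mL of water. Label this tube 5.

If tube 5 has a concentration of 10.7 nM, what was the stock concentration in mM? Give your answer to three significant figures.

Step 1: 2.5 mL + 35 mL = 37.5 mL total → factor 37.5/2.5 = 15
Step 2: 150 μL brought to 3750 μL → factor 3750/150 = 25
Step 3: 160 μL brought to 0.48 mL → factor 480/160 = 3
Step 4: 400 μL brought to 10 mL → factor 10000/400 = 25
Step 5: 0.8 mL + 7.2 mL = 8 mL total → factor 8/0.8 = 10
Overall dilution factor = 15 × 25 × 3 × 25 × 10 = 2.8125 × 10^5
Stock = 10.7 nM × 2.8125 × 10^5 = 3.009 × 10^6 nM = 3.01 mM

3.01 mM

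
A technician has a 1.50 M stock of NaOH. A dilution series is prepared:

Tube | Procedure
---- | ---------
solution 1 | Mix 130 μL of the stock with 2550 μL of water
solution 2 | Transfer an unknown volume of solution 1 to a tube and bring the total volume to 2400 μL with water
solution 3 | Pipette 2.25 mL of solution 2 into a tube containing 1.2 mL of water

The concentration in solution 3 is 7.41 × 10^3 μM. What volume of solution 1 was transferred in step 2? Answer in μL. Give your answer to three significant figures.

375 μL

Step 1: 130 μL + 2550 μL = 2680 μL total → factor 2680/130 = 20.615
Step 2: v brought to 2400 μL → factor = 2400 μL/v
Step 3: 2.25 mL + 1.2 mL = 3.45 mL total → factor 3.45/2.25 = 1.5333
Product of known-step factors = 31.61
Overall factor = 1.50 M / (7.41 × 10^3 μM) = 202.43
Step-2 factor = 202.43 / 31.61 = 6.4039
v = 2400 μL / 6.4039 = 375 μL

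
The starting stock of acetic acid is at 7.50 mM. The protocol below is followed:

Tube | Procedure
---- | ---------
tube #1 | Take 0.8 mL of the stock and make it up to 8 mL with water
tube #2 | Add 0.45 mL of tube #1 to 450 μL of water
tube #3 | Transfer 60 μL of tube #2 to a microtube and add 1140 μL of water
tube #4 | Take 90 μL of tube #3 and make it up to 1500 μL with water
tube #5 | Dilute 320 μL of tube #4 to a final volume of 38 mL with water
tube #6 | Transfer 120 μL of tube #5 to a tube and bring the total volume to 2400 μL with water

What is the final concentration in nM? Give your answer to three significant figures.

0.474 nM

Step 1: 0.8 mL brought to 8 mL → factor 8/0.8 = 10
Step 2: 0.45 mL + 450 μL = 0.9 mL total → factor 0.9/0.45 = 2
Step 3: 60 μL + 1140 μL = 1200 μL total → factor 1200/60 = 20
Step 4: 90 μL brought to 1500 μL → factor 1500/90 = 16.667
Step 5: 320 μL brought to 38 mL → factor 38000/320 = 118.75
Step 6: 120 μL brought to 2400 μL → factor 2400/120 = 20
Overall dilution factor = 10 × 2 × 20 × 16.667 × 118.75 × 20 = 1.5833 × 10^7
Final = 7.50 mM / 1.5833 × 10^7 = 4.737 × 10^-7 mM = 0.474 nM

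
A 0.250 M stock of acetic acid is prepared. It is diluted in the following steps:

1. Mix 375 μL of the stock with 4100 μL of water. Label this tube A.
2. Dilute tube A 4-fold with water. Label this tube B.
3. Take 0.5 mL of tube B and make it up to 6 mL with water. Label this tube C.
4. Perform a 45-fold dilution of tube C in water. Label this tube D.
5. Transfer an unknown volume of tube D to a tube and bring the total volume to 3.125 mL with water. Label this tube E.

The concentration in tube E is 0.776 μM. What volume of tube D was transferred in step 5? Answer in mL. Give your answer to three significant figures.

Step 1: 375 μL + 4100 μL = 4475 μL total → factor 4475/375 = 11.933
Step 2: 4-fold → factor 4
Step 3: 0.5 mL brought to 6 mL → factor 6/0.5 = 12
Step 4: 45-fold → factor 45
Step 5: v brought to 3.125 mL → factor = 3.125 mL/v
Product of known-step factors = 25776
Overall factor = 0.250 M / (0.776 μM) = 3.2216 × 10^5
Step-5 factor = 3.2216 × 10^5 / 25776 = 12.499
v = 3.125 mL / 12.499 = 0.250 mL

0.250 mL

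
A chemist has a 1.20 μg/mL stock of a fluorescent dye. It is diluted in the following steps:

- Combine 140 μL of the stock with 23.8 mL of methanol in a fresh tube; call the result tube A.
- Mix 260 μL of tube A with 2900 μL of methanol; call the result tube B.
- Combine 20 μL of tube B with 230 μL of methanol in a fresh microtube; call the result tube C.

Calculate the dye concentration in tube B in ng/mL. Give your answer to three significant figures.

Step 1: 140 μL + 23.8 mL = 23940 μL total → factor 23940/140 = 171
Step 2: 260 μL + 2900 μL = 3160 μL total → factor 3160/260 = 12.154
Dilution factor through tube B = 171 × 12.154 = 2078.3
[tube B] = 1.20 μg/mL / 2078.3 = 0.0005774 μg/mL = 0.577 ng/mL

0.577 ng/mL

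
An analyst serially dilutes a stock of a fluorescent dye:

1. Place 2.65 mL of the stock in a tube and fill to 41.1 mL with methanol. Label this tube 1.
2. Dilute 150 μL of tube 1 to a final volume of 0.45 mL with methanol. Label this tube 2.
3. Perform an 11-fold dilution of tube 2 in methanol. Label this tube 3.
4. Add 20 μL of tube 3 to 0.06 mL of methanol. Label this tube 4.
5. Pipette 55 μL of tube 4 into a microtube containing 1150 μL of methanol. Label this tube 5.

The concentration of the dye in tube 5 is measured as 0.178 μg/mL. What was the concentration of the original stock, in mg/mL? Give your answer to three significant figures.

7.98 mg/mL

Step 1: 2.65 mL brought to 41.1 mL → factor 41.1/2.65 = 15.509
Step 2: 150 μL brought to 0.45 mL → factor 450/150 = 3
Step 3: 11-fold → factor 11
Step 4: 20 μL + 0.06 mL = 80 μL total → factor 80/20 = 4
Step 5: 55 μL + 1150 μL = 1205 μL total → factor 1205/55 = 21.909
Overall dilution factor = 15.509 × 3 × 11 × 4 × 21.909 = 44853
Stock = 0.178 μg/mL × 44853 = 7984 μg/mL = 7.98 mg/mL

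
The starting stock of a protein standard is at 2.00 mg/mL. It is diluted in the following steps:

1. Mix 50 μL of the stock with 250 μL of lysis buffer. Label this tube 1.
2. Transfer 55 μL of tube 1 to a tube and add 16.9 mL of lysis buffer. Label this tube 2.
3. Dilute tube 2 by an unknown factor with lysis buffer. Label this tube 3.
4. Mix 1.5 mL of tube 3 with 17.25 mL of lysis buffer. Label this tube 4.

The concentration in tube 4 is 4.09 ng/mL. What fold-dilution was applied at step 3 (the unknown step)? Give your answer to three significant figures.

21.1-fold

Step 1: 50 μL + 250 μL = 300 μL total → factor 300/50 = 6
Step 2: 55 μL + 16.9 mL = 16955 μL total → factor 16955/55 = 308.27
Step 3: unknown factor x
Step 4: 1.5 mL + 17.25 mL = 18.75 mL total → factor 18.75/1.5 = 12.5
Product of known-step factors = 23120
Overall factor = 2.00 mg/mL / (4.09 ng/mL) = 4.89 × 10^5
x = 4.89 × 10^5 / 23120 = 21.1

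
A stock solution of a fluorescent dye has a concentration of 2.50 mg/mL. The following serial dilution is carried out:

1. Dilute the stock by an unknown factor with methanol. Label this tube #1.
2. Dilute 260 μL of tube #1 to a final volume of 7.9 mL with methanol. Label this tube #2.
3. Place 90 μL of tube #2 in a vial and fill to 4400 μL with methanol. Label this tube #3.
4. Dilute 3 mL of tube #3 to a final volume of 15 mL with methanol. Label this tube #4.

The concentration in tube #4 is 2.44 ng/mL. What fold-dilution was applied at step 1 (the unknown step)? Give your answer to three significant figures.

138-fold

Step 1: unknown factor x
Step 2: 260 μL brought to 7.9 mL → factor 7900/260 = 30.385
Step 3: 90 μL brought to 4400 μL → factor 4400/90 = 48.889
Step 4: 3 mL brought to 15 mL → factor 15/3 = 5
Product of known-step factors = 7427.4
Overall factor = 2.50 mg/mL / (2.44 ng/mL) = 1.0246 × 10^6
x = 1.0246 × 10^6 / 7427.4 = 138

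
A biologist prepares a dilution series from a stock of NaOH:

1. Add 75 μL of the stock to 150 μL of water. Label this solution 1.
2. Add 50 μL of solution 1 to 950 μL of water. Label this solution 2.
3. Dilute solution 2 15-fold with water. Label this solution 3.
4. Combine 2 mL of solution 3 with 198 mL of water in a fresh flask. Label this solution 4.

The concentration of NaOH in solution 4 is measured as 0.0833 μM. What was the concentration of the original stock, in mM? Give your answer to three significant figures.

Step 1: 75 μL + 150 μL = 225 μL total → factor 225/75 = 3
Step 2: 50 μL + 950 μL = 1000 μL total → factor 1000/50 = 20
Step 3: 15-fold → factor 15
Step 4: 2 mL + 198 mL = 200 mL total → factor 200/2 = 100
Overall dilution factor = 3 × 20 × 15 × 100 = 90000
Stock = 0.0833 μM × 90000 = 7497 μM = 7.50 mM

7.50 mM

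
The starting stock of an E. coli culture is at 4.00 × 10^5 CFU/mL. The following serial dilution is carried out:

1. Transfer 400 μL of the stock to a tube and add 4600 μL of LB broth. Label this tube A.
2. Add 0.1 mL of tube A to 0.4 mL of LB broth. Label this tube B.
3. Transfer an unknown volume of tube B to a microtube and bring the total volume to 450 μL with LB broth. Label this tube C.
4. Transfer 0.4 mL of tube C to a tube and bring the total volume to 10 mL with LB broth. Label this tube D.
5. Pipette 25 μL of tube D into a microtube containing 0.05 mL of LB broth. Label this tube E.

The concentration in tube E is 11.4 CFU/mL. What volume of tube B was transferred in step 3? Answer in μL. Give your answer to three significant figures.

Step 1: 400 μL + 4600 μL = 5000 μL total → factor 5000/400 = 12.5
Step 2: 0.1 mL + 0.4 mL = 0.5 mL total → factor 0.5/0.1 = 5
Step 3: v brought to 450 μL → factor = 450 μL/v
Step 4: 0.4 mL brought to 10 mL → factor 10/0.4 = 25
Step 5: 25 μL + 0.05 mL = 75 μL total → factor 75/25 = 3
Product of known-step factors = 4687.5
Overall factor = 4.00 × 10^5 CFU/mL / (11.4 CFU/mL) = 35088
Step-3 factor = 35088 / 4687.5 = 7.4854
v = 450 μL / 7.4854 = 60.1 μL

60.1 μL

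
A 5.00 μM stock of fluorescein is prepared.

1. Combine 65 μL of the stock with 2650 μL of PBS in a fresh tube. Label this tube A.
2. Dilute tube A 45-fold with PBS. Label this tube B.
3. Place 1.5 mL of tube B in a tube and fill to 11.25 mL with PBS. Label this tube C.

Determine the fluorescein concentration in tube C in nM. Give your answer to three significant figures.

0.355 nM

Step 1: 65 μL + 2650 μL = 2715 μL total → factor 2715/65 = 41.769
Step 2: 45-fold → factor 45
Step 3: 1.5 mL brought to 11.25 mL → factor 11.25/1.5 = 7.5
Overall dilution factor = 41.769 × 45 × 7.5 = 14097
Final = 5.00 μM / 14097 = 0.0003547 μM = 0.355 nM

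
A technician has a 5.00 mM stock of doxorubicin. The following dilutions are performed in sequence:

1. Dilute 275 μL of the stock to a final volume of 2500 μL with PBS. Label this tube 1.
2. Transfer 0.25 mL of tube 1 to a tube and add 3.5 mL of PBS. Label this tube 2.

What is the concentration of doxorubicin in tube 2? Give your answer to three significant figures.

Step 1: 275 μL brought to 2500 μL → factor 2500/275 = 9.0909
Step 2: 0.25 mL + 3.5 mL = 3.75 mL total → factor 3.75/0.25 = 15
Overall dilution factor = 9.0909 × 15 = 136.36
Final = 5.00 mM / 136.36 = 0.0367 mM

0.0367 mM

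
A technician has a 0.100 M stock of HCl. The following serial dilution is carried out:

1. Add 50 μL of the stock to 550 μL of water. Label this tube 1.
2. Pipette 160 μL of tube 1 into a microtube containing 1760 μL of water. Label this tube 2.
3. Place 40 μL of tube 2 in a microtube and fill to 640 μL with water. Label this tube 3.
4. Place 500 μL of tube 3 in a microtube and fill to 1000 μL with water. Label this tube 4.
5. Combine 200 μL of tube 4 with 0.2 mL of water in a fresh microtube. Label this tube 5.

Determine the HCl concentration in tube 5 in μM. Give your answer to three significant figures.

10.9 μM

Step 1: 50 μL + 550 μL = 600 μL total → factor 600/50 = 12
Step 2: 160 μL + 1760 μL = 1920 μL total → factor 1920/160 = 12
Step 3: 40 μL brought to 640 μL → factor 640/40 = 16
Step 4: 500 μL brought to 1000 μL → factor 1000/500 = 2
Step 5: 200 μL + 0.2 mL = 400 μL total → factor 400/200 = 2
Overall dilution factor = 12 × 12 × 16 × 2 × 2 = 9216
Final = 0.100 M / 9216 = 1.085 × 10^-5 M = 10.9 μM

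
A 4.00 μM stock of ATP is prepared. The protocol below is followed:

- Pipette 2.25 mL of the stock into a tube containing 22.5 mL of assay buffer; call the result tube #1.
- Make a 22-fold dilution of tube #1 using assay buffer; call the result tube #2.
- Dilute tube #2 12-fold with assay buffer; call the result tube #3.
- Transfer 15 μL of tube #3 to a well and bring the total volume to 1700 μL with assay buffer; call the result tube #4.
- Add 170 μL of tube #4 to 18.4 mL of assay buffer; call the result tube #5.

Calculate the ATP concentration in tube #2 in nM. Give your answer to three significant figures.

16.5 nM

Step 1: 2.25 mL + 22.5 mL = 24.75 mL total → factor 24.75/2.25 = 11
Step 2: 22-fold → factor 22
Dilution factor through tube #2 = 11 × 22 = 242
[tube #2] = 4.00 μM / 242 = 0.01653 μM = 16.5 nM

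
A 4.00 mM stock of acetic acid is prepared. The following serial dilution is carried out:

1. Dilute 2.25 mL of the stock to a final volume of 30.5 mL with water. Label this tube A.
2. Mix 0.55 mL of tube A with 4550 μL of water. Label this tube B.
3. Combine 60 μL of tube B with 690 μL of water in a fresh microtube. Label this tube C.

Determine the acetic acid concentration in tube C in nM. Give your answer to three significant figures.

2.55 × 10^3 nM

Step 1: 2.25 mL brought to 30.5 mL → factor 30.5/2.25 = 13.556
Step 2: 0.55 mL + 4550 μL = 5.1 mL total → factor 5.1/0.55 = 9.2727
Step 3: 60 μL + 690 μL = 750 μL total → factor 750/60 = 12.5
Overall dilution factor = 13.556 × 9.2727 × 12.5 = 1571.2
Final = 4.00 mM / 1571.2 = 0.002546 mM = 2.55 × 10^3 nM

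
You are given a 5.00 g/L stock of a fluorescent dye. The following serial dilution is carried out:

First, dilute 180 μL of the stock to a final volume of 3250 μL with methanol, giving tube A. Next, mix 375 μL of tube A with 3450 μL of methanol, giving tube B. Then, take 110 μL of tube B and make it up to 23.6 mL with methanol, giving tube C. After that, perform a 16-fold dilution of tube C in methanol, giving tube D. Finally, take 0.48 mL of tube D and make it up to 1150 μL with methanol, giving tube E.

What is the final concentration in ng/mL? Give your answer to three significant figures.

3.30 ng/mL

Step 1: 180 μL brought to 3250 μL → factor 3250/180 = 18.056
Step 2: 375 μL + 3450 μL = 3825 μL total → factor 3825/375 = 10.2
Step 3: 110 μL brought to 23.6 mL → factor 23600/110 = 214.55
Step 4: 16-fold → factor 16
Step 5: 0.48 mL brought to 1150 μL → factor 1.15/0.48 = 2.3958
Overall dilution factor = 18.056 × 10.2 × 214.55 × 16 × 2.3958 = 1.5146 × 10^6
Final = 5.00 g/L / 1.5146 × 10^6 = 3.301 × 10^-6 g/L = 3.30 ng/mL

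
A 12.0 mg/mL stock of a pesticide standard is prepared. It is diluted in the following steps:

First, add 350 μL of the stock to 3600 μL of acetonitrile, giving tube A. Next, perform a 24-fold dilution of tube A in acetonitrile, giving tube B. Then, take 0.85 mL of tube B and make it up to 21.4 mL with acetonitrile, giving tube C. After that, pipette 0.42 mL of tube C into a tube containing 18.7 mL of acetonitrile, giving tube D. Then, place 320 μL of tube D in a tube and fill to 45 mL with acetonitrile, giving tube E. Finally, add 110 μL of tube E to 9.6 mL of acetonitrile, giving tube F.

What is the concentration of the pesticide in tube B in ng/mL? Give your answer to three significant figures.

Step 1: 350 μL + 3600 μL = 3950 μL total → factor 3950/350 = 11.286
Step 2: 24-fold → factor 24
Dilution factor through tube B = 11.286 × 24 = 270.86
[tube B] = 12.0 mg/mL / 270.86 = 0.04430 mg/mL = 4.43 × 10^4 ng/mL

4.43 × 10^4 ng/mL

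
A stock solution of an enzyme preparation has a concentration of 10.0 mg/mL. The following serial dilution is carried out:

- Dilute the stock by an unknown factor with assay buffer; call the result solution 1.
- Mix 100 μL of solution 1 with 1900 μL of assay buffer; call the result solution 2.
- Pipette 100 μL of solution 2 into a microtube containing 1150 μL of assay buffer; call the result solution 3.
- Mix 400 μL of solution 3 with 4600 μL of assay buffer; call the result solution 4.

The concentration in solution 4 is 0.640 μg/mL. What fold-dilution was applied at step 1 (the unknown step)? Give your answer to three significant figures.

Step 1: unknown factor x
Step 2: 100 μL + 1900 μL = 2000 μL total → factor 2000/100 = 20
Step 3: 100 μL + 1150 μL = 1250 μL total → factor 1250/100 = 12.5
Step 4: 400 μL + 4600 μL = 5000 μL total → factor 5000/400 = 12.5
Product of known-step factors = 3125
Overall factor = 10.0 mg/mL / (0.640 μg/mL) = 15625
x = 15625 / 3125 = 5.00

5.00-fold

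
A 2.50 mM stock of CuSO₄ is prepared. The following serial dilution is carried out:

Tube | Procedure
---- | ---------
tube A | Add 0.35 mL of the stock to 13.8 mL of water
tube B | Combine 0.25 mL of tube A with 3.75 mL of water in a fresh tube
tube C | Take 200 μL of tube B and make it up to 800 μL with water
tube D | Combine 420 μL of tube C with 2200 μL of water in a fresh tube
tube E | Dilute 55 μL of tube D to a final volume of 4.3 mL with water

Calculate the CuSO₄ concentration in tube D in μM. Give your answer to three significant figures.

Step 1: 0.35 mL + 13.8 mL = 14.15 mL total → factor 14.15/0.35 = 40.429
Step 2: 0.25 mL + 3.75 mL = 4 mL total → factor 4/0.25 = 16
Step 3: 200 μL brought to 800 μL → factor 800/200 = 4
Step 4: 420 μL + 2200 μL = 2620 μL total → factor 2620/420 = 6.2381
Dilution factor through tube D = 40.429 × 16 × 4 × 6.2381 = 16141
[tube D] = 2.50 mM / 16141 = 0.0001549 mM = 0.155 μM

0.155 μM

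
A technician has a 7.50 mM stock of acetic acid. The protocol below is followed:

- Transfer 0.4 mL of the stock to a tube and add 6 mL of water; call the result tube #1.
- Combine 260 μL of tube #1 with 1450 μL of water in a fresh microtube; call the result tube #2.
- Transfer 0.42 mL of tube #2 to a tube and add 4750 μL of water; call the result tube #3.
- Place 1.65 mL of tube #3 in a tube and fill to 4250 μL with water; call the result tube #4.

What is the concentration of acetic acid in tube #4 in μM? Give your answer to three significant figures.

Step 1: 0.4 mL + 6 mL = 6.4 mL total → factor 6.4/0.4 = 16
Step 2: 260 μL + 1450 μL = 1710 μL total → factor 1710/260 = 6.5769
Step 3: 0.42 mL + 4750 μL = 5.17 mL total → factor 5.17/0.42 = 12.31
Step 4: 1.65 mL brought to 4250 μL → factor 4.25/1.65 = 2.5758
Overall dilution factor = 16 × 6.5769 × 12.31 × 2.5758 = 3336.5
Final = 7.50 mM / 3336.5 = 0.002248 mM = 2.25 μM

2.25 μM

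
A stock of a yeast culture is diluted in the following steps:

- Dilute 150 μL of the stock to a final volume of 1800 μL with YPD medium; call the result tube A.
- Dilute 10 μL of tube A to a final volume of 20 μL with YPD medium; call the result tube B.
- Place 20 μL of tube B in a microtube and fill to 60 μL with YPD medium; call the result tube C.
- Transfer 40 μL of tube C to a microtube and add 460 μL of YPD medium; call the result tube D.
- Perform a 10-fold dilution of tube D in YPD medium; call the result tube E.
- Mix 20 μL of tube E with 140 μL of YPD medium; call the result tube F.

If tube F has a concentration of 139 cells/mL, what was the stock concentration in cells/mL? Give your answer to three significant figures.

Step 1: 150 μL brought to 1800 μL → factor 1800/150 = 12
Step 2: 10 μL brought to 20 μL → factor 20/10 = 2
Step 3: 20 μL brought to 60 μL → factor 60/20 = 3
Step 4: 40 μL + 460 μL = 500 μL total → factor 500/40 = 12.5
Step 5: 10-fold → factor 10
Step 6: 20 μL + 140 μL = 160 μL total → factor 160/20 = 8
Overall dilution factor = 12 × 2 × 3 × 12.5 × 10 × 8 = 72000
Stock = 139 cells/mL × 72000 = 1.00 × 10^7 cells/mL

1.00 × 10^7 cells/mL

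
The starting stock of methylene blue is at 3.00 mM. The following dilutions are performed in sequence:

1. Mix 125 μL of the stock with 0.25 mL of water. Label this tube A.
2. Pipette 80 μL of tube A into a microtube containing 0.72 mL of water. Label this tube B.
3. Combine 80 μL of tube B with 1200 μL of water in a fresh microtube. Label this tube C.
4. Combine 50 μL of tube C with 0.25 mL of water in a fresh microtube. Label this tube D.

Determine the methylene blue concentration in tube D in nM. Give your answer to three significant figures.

1.04 × 10^3 nM

Step 1: 125 μL + 0.25 mL = 375 μL total → factor 375/125 = 3
Step 2: 80 μL + 0.72 mL = 800 μL total → factor 800/80 = 10
Step 3: 80 μL + 1200 μL = 1280 μL total → factor 1280/80 = 16
Step 4: 50 μL + 0.25 mL = 300 μL total → factor 300/50 = 6
Overall dilution factor = 3 × 10 × 16 × 6 = 2880
Final = 3.00 mM / 2880 = 0.001042 mM = 1.04 × 10^3 nM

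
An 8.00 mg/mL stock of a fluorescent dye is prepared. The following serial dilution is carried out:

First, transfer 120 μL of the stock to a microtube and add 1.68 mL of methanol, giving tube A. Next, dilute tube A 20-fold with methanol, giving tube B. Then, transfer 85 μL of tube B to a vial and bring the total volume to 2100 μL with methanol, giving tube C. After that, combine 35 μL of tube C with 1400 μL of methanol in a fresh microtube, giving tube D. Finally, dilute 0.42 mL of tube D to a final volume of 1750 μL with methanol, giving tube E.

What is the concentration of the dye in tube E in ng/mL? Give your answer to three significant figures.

6.32 ng/mL

Step 1: 120 μL + 1.68 mL = 1800 μL total → factor 1800/120 = 15
Step 2: 20-fold → factor 20
Step 3: 85 μL brought to 2100 μL → factor 2100/85 = 24.706
Step 4: 35 μL + 1400 μL = 1435 μL total → factor 1435/35 = 41
Step 5: 0.42 mL brought to 1750 μL → factor 1.75/0.42 = 4.1667
Overall dilution factor = 15 × 20 × 24.706 × 41 × 4.1667 = 1.2662 × 10^6
Final = 8.00 mg/mL / 1.2662 × 10^6 = 6.318 × 10^-6 mg/mL = 6.32 ng/mL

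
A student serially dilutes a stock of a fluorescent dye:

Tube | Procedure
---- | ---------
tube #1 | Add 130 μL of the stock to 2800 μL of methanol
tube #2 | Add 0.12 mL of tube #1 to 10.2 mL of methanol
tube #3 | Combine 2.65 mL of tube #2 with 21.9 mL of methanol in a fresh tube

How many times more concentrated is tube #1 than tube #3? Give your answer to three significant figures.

Step 1: 130 μL + 2800 μL = 2930 μL total → factor 2930/130 = 22.538
Step 2: 0.12 mL + 10.2 mL = 10.32 mL total → factor 10.32/0.12 = 86
Step 3: 2.65 mL + 21.9 mL = 24.55 mL total → factor 24.55/2.65 = 9.2642
Dilution factor to tube #1 = 22.538; to tube #3 = 17957
[tube #1]/[tube #3] = (factor to tube #3)/(factor to tube #1) = 17957/22.538 = 797

797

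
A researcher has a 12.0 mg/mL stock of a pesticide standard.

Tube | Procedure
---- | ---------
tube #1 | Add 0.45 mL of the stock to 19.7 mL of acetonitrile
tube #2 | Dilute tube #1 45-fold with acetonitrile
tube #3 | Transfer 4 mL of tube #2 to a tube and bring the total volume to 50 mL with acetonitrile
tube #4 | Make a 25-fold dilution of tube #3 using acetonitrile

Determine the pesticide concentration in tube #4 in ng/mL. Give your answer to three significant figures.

Step 1: 0.45 mL + 19.7 mL = 20.15 mL total → factor 20.15/0.45 = 44.778
Step 2: 45-fold → factor 45
Step 3: 4 mL brought to 50 mL → factor 50/4 = 12.5
Step 4: 25-fold → factor 25
Overall dilution factor = 44.778 × 45 × 12.5 × 25 = 6.2969 × 10^5
Final = 12.0 mg/mL / 6.2969 × 10^5 = 1.906 × 10^-5 mg/mL = 19.1 ng/mL

19.1 ng/mL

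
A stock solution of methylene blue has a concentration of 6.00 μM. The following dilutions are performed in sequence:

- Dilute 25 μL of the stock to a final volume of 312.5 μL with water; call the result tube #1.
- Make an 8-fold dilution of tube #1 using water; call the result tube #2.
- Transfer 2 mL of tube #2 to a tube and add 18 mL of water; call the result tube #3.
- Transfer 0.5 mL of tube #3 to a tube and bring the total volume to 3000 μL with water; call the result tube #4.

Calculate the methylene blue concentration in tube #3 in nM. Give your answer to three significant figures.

6.00 nM

Step 1: 25 μL brought to 312.5 μL → factor 312.5/25 = 12.5
Step 2: 8-fold → factor 8
Step 3: 2 mL + 18 mL = 20 mL total → factor 20/2 = 10
Dilution factor through tube #3 = 12.5 × 8 × 10 = 1000
[tube #3] = 6.00 μM / 1000 = 0.006000 μM = 6.00 nM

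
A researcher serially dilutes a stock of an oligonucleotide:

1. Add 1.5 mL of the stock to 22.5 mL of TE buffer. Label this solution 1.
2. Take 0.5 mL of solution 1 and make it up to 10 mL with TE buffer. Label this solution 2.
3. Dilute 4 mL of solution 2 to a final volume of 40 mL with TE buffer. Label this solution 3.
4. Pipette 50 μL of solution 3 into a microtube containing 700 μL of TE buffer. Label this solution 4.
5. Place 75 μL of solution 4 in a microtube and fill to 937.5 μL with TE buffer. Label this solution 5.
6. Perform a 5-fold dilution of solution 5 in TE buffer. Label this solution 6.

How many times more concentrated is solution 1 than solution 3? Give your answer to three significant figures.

200

Step 1: 1.5 mL + 22.5 mL = 24 mL total → factor 24/1.5 = 16
Step 2: 0.5 mL brought to 10 mL → factor 10/0.5 = 20
Step 3: 4 mL brought to 40 mL → factor 40/4 = 10
Dilution factor to solution 1 = 16; to solution 3 = 3200
[solution 1]/[solution 3] = (factor to solution 3)/(factor to solution 1) = 3200/16 = 200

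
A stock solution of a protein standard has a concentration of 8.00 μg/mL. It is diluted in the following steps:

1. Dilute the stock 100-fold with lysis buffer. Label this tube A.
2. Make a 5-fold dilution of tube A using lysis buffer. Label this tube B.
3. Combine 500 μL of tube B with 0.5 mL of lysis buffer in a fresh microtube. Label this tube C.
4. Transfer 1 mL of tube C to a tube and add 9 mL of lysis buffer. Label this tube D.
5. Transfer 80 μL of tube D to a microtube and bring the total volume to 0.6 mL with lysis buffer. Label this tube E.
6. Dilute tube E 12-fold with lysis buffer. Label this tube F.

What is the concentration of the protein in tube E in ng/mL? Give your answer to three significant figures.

0.107 ng/mL

Step 1: 100-fold → factor 100
Step 2: 5-fold → factor 5
Step 3: 500 μL + 0.5 mL = 1000 μL total → factor 1000/500 = 2
Step 4: 1 mL + 9 mL = 10 mL total → factor 10/1 = 10
Step 5: 80 μL brought to 0.6 mL → factor 600/80 = 7.5
Dilution factor through tube E = 100 × 5 × 2 × 10 × 7.5 = 75000
[tube E] = 8.00 μg/mL / 75000 = 0.0001067 μg/mL = 0.107 ng/mL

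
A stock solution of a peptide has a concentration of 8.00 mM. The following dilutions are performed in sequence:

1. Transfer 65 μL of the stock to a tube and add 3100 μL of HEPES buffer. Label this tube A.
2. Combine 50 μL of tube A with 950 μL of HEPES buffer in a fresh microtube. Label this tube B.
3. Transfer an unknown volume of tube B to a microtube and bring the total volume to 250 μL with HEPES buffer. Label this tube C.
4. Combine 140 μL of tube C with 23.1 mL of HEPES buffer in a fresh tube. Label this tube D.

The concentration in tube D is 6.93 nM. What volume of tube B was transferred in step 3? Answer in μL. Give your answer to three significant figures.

35.0 μL

Step 1: 65 μL + 3100 μL = 3165 μL total → factor 3165/65 = 48.692
Step 2: 50 μL + 950 μL = 1000 μL total → factor 1000/50 = 20
Step 3: v brought to 250 μL → factor = 250 μL/v
Step 4: 140 μL + 23.1 mL = 23240 μL total → factor 23240/140 = 166
Product of known-step factors = 1.6166 × 10^5
Overall factor = 8.00 mM / (6.93 nM) = 1.1544 × 10^6
Step-3 factor = 1.1544 × 10^6 / 1.6166 × 10^5 = 7.141
v = 250 μL / 7.141 = 35.0 μL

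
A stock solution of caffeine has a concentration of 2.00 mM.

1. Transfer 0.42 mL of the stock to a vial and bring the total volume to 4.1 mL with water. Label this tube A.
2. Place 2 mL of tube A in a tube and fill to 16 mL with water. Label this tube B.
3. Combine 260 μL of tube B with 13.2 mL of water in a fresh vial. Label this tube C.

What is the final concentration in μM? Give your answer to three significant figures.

0.495 μM

Step 1: 0.42 mL brought to 4.1 mL → factor 4.1/0.42 = 9.7619
Step 2: 2 mL brought to 16 mL → factor 16/2 = 8
Step 3: 260 μL + 13.2 mL = 13460 μL total → factor 13460/260 = 51.769
Overall dilution factor = 9.7619 × 8 × 51.769 = 4042.9
Final = 2.00 mM / 4042.9 = 0.0004947 mM = 0.495 μM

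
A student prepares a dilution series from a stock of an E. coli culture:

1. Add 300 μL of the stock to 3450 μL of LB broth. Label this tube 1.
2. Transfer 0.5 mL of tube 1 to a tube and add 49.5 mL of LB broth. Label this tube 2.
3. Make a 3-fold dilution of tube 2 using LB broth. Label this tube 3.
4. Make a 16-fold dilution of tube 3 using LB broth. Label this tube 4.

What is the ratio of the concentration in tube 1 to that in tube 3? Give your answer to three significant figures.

300

Step 1: 300 μL + 3450 μL = 3750 μL total → factor 3750/300 = 12.5
Step 2: 0.5 mL + 49.5 mL = 50 mL total → factor 50/0.5 = 100
Step 3: 3-fold → factor 3
Dilution factor to tube 1 = 12.5; to tube 3 = 3750
[tube 1]/[tube 3] = (factor to tube 3)/(factor to tube 1) = 3750/12.5 = 300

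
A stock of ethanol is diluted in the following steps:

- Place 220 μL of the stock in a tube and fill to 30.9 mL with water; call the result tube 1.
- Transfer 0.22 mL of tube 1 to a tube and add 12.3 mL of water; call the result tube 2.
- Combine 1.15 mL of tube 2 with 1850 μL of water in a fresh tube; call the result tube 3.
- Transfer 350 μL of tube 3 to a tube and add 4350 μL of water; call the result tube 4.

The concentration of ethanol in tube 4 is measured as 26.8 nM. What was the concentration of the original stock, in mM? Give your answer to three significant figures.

Step 1: 220 μL brought to 30.9 mL → factor 30900/220 = 140.45
Step 2: 0.22 mL + 12.3 mL = 12.52 mL total → factor 12.52/0.22 = 56.909
Step 3: 1.15 mL + 1850 μL = 3 mL total → factor 3/1.15 = 2.6087
Step 4: 350 μL + 4350 μL = 4700 μL total → factor 4700/350 = 13.429
Overall dilution factor = 140.45 × 56.909 × 2.6087 × 13.429 = 2.8001 × 10^5
Stock = 26.8 nM × 2.8001 × 10^5 = 7.504 × 10^6 nM = 7.50 mM

7.50 mM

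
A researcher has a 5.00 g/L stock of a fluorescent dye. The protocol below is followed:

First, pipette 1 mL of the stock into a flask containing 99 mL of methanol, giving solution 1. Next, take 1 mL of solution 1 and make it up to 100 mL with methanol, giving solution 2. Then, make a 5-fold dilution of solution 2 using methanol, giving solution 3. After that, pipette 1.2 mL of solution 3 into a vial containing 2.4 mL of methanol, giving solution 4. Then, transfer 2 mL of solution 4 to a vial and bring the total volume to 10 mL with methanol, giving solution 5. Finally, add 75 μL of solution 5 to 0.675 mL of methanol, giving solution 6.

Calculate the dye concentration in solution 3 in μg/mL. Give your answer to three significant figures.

0.100 μg/mL

Step 1: 1 mL + 99 mL = 100 mL total → factor 100/1 = 100
Step 2: 1 mL brought to 100 mL → factor 100/1 = 100
Step 3: 5-fold → factor 5
Dilution factor through solution 3 = 100 × 100 × 5 = 50000
[solution 3] = 5.00 g/L / 50000 = 0.0001000 g/L = 0.100 μg/mL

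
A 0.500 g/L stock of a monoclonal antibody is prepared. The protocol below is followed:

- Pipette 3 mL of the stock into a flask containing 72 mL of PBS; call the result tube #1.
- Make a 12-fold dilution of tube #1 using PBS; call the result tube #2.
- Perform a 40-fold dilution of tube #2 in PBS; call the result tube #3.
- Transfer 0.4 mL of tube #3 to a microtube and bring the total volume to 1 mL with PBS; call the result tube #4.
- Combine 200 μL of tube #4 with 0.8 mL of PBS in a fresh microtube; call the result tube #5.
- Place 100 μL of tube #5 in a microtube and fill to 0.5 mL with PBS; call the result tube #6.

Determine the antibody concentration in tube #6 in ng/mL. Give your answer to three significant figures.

0.667 ng/mL

Step 1: 3 mL + 72 mL = 75 mL total → factor 75/3 = 25
Step 2: 12-fold → factor 12
Step 3: 40-fold → factor 40
Step 4: 0.4 mL brought to 1 mL → factor 1/0.4 = 2.5
Step 5: 200 μL + 0.8 mL = 1000 μL total → factor 1000/200 = 5
Step 6: 100 μL brought to 0.5 mL → factor 500/100 = 5
Overall dilution factor = 25 × 12 × 40 × 2.5 × 5 × 5 = 7.5 × 10^5
Final = 0.500 g/L / 7.5 × 10^5 = 6.667 × 10^-7 g/L = 0.667 ng/mL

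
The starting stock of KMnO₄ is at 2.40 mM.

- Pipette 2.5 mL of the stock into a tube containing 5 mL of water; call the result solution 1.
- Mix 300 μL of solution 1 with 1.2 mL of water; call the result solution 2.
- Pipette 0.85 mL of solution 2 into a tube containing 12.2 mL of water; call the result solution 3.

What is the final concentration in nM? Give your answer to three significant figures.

1.04 × 10^4 nM

Step 1: 2.5 mL + 5 mL = 7.5 mL total → factor 7.5/2.5 = 3
Step 2: 300 μL + 1.2 mL = 1500 μL total → factor 1500/300 = 5
Step 3: 0.85 mL + 12.2 mL = 13.05 mL total → factor 13.05/0.85 = 15.353
Overall dilution factor = 3 × 5 × 15.353 = 230.29
Final = 2.40 mM / 230.29 = 0.01042 mM = 1.04 × 10^4 nM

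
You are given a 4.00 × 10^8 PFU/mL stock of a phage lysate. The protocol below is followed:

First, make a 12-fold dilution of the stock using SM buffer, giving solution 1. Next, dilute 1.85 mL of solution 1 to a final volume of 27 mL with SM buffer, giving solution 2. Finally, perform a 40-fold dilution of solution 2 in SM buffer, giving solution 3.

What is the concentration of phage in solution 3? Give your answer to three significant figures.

5.71 × 10^4 PFU/mL

Step 1: 12-fold → factor 12
Step 2: 1.85 mL brought to 27 mL → factor 27/1.85 = 14.595
Step 3: 40-fold → factor 40
Overall dilution factor = 12 × 14.595 × 40 = 7005.4
Final = 4.00 × 10^8 PFU/mL / 7005.4 = 5.71 × 10^4 PFU/mL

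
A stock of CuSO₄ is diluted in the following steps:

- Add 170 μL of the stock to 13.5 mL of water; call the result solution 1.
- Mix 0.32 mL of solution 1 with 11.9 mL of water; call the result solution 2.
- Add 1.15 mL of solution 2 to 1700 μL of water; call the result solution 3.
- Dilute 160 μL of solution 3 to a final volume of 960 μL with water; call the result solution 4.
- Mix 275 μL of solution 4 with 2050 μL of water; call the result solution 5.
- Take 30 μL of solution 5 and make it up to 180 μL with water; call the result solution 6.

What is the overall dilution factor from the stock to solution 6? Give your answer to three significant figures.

2.32 × 10^6

Step 1: 170 μL + 13.5 mL = 13670 μL total → factor 13670/170 = 80.412
Step 2: 0.32 mL + 11.9 mL = 12.22 mL total → factor 12.22/0.32 = 38.188
Step 3: 1.15 mL + 1700 μL = 2.85 mL total → factor 2.85/1.15 = 2.4783
Step 4: 160 μL brought to 960 μL → factor 960/160 = 6
Step 5: 275 μL + 2050 μL = 2325 μL total → factor 2325/275 = 8.4545
Step 6: 30 μL brought to 180 μL → factor 180/30 = 6
Overall dilution factor = 80.412 × 38.188 × 2.4783 × 6 × 8.4545 × 6 = 2.3162 × 10^6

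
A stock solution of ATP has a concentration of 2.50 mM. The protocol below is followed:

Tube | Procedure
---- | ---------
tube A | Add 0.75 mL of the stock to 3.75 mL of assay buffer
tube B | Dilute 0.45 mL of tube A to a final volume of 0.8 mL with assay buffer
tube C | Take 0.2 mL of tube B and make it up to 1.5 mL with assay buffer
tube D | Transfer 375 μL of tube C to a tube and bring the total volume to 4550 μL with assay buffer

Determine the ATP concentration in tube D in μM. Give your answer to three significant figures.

2.58 μM

Step 1: 0.75 mL + 3.75 mL = 4.5 mL total → factor 4.5/0.75 = 6
Step 2: 0.45 mL brought to 0.8 mL → factor 0.8/0.45 = 1.7778
Step 3: 0.2 mL brought to 1.5 mL → factor 1.5/0.2 = 7.5
Step 4: 375 μL brought to 4550 μL → factor 4550/375 = 12.133
Overall dilution factor = 6 × 1.7778 × 7.5 × 12.133 = 970.67
Final = 2.50 mM / 970.67 = 0.002576 mM = 2.58 μM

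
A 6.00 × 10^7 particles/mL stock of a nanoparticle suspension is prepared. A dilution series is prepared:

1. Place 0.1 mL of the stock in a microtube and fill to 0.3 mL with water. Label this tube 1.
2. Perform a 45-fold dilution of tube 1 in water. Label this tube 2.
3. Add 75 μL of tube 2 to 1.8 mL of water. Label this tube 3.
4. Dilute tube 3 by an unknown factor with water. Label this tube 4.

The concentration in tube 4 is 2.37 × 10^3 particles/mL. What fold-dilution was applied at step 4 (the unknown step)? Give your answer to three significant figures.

7.50-fold

Step 1: 0.1 mL brought to 0.3 mL → factor 0.3/0.1 = 3
Step 2: 45-fold → factor 45
Step 3: 75 μL + 1.8 mL = 1875 μL total → factor 1875/75 = 25
Step 4: unknown factor x
Product of known-step factors = 3375
Overall factor = 6.00 × 10^7 particles/mL / (2.37 × 10^3 particles/mL) = 25316
x = 25316 / 3375 = 7.50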